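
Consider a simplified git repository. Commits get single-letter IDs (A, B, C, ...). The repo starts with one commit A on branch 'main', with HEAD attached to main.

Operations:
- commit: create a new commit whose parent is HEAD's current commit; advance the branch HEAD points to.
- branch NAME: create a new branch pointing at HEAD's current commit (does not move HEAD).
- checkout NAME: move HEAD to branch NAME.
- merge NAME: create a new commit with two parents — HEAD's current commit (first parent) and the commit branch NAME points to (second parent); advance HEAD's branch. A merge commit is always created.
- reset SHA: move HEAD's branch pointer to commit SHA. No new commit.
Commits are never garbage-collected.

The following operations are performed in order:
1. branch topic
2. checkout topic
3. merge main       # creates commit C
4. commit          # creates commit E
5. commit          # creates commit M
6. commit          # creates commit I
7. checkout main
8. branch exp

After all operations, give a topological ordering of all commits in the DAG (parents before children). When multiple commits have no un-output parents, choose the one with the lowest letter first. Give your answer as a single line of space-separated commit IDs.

Answer: A C E M I

Derivation:
After op 1 (branch): HEAD=main@A [main=A topic=A]
After op 2 (checkout): HEAD=topic@A [main=A topic=A]
After op 3 (merge): HEAD=topic@C [main=A topic=C]
After op 4 (commit): HEAD=topic@E [main=A topic=E]
After op 5 (commit): HEAD=topic@M [main=A topic=M]
After op 6 (commit): HEAD=topic@I [main=A topic=I]
After op 7 (checkout): HEAD=main@A [main=A topic=I]
After op 8 (branch): HEAD=main@A [exp=A main=A topic=I]
commit A: parents=[]
commit C: parents=['A', 'A']
commit E: parents=['C']
commit I: parents=['M']
commit M: parents=['E']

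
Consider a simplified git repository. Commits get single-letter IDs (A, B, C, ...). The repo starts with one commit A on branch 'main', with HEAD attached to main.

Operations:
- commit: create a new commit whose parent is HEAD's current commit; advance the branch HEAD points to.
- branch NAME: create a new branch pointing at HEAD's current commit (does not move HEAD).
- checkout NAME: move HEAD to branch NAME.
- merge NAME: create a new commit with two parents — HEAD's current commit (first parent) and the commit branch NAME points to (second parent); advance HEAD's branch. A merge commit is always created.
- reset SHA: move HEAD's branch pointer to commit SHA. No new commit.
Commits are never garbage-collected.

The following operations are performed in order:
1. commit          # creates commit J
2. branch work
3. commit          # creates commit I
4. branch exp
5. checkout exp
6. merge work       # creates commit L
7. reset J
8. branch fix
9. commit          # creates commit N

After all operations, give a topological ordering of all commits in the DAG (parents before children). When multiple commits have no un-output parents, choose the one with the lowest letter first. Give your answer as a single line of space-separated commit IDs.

Answer: A J I L N

Derivation:
After op 1 (commit): HEAD=main@J [main=J]
After op 2 (branch): HEAD=main@J [main=J work=J]
After op 3 (commit): HEAD=main@I [main=I work=J]
After op 4 (branch): HEAD=main@I [exp=I main=I work=J]
After op 5 (checkout): HEAD=exp@I [exp=I main=I work=J]
After op 6 (merge): HEAD=exp@L [exp=L main=I work=J]
After op 7 (reset): HEAD=exp@J [exp=J main=I work=J]
After op 8 (branch): HEAD=exp@J [exp=J fix=J main=I work=J]
After op 9 (commit): HEAD=exp@N [exp=N fix=J main=I work=J]
commit A: parents=[]
commit I: parents=['J']
commit J: parents=['A']
commit L: parents=['I', 'J']
commit N: parents=['J']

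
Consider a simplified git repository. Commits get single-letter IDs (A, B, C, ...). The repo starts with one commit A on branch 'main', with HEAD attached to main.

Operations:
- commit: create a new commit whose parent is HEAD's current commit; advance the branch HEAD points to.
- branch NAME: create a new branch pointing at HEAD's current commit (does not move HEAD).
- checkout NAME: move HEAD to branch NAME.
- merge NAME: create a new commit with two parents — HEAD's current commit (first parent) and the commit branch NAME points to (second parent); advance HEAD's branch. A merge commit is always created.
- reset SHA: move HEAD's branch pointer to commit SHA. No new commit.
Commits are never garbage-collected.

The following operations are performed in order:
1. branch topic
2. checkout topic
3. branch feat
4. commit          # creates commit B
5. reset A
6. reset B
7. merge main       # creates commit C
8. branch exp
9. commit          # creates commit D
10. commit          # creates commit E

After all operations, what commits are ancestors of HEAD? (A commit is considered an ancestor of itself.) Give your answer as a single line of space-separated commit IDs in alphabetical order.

Answer: A B C D E

Derivation:
After op 1 (branch): HEAD=main@A [main=A topic=A]
After op 2 (checkout): HEAD=topic@A [main=A topic=A]
After op 3 (branch): HEAD=topic@A [feat=A main=A topic=A]
After op 4 (commit): HEAD=topic@B [feat=A main=A topic=B]
After op 5 (reset): HEAD=topic@A [feat=A main=A topic=A]
After op 6 (reset): HEAD=topic@B [feat=A main=A topic=B]
After op 7 (merge): HEAD=topic@C [feat=A main=A topic=C]
After op 8 (branch): HEAD=topic@C [exp=C feat=A main=A topic=C]
After op 9 (commit): HEAD=topic@D [exp=C feat=A main=A topic=D]
After op 10 (commit): HEAD=topic@E [exp=C feat=A main=A topic=E]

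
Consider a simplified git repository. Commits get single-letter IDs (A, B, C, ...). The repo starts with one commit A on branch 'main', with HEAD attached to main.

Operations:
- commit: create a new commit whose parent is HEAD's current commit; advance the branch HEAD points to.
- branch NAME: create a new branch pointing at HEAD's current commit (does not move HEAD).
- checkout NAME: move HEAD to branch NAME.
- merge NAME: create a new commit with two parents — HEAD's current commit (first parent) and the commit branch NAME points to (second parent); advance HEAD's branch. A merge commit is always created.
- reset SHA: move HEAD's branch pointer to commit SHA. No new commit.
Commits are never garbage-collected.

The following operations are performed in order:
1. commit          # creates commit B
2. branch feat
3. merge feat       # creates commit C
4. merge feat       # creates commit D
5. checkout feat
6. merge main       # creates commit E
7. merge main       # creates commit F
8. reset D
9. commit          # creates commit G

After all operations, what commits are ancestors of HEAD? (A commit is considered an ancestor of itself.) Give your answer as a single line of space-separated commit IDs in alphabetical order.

After op 1 (commit): HEAD=main@B [main=B]
After op 2 (branch): HEAD=main@B [feat=B main=B]
After op 3 (merge): HEAD=main@C [feat=B main=C]
After op 4 (merge): HEAD=main@D [feat=B main=D]
After op 5 (checkout): HEAD=feat@B [feat=B main=D]
After op 6 (merge): HEAD=feat@E [feat=E main=D]
After op 7 (merge): HEAD=feat@F [feat=F main=D]
After op 8 (reset): HEAD=feat@D [feat=D main=D]
After op 9 (commit): HEAD=feat@G [feat=G main=D]

Answer: A B C D G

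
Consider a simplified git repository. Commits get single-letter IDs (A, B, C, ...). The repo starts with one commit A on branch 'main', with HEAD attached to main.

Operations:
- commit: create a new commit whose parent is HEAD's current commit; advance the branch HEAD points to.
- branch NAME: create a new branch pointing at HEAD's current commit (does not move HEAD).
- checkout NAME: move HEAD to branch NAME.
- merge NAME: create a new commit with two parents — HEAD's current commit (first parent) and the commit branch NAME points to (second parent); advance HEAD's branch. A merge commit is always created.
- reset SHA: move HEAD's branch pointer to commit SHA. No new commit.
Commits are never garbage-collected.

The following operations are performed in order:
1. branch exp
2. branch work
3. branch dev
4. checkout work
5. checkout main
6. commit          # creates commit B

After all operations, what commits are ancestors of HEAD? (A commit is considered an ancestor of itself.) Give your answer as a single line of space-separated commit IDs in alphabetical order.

After op 1 (branch): HEAD=main@A [exp=A main=A]
After op 2 (branch): HEAD=main@A [exp=A main=A work=A]
After op 3 (branch): HEAD=main@A [dev=A exp=A main=A work=A]
After op 4 (checkout): HEAD=work@A [dev=A exp=A main=A work=A]
After op 5 (checkout): HEAD=main@A [dev=A exp=A main=A work=A]
After op 6 (commit): HEAD=main@B [dev=A exp=A main=B work=A]

Answer: A B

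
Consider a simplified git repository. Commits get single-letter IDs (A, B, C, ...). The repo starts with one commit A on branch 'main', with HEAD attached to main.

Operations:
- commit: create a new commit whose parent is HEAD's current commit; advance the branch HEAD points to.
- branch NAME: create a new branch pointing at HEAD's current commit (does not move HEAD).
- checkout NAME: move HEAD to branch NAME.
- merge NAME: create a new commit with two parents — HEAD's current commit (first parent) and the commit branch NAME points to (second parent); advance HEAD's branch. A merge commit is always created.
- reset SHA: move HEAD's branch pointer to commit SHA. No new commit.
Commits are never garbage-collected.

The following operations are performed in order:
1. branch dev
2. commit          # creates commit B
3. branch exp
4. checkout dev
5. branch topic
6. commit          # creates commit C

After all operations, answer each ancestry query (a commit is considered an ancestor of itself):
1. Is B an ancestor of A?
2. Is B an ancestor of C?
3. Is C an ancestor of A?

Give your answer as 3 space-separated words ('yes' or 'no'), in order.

Answer: no no no

Derivation:
After op 1 (branch): HEAD=main@A [dev=A main=A]
After op 2 (commit): HEAD=main@B [dev=A main=B]
After op 3 (branch): HEAD=main@B [dev=A exp=B main=B]
After op 4 (checkout): HEAD=dev@A [dev=A exp=B main=B]
After op 5 (branch): HEAD=dev@A [dev=A exp=B main=B topic=A]
After op 6 (commit): HEAD=dev@C [dev=C exp=B main=B topic=A]
ancestors(A) = {A}; B in? no
ancestors(C) = {A,C}; B in? no
ancestors(A) = {A}; C in? no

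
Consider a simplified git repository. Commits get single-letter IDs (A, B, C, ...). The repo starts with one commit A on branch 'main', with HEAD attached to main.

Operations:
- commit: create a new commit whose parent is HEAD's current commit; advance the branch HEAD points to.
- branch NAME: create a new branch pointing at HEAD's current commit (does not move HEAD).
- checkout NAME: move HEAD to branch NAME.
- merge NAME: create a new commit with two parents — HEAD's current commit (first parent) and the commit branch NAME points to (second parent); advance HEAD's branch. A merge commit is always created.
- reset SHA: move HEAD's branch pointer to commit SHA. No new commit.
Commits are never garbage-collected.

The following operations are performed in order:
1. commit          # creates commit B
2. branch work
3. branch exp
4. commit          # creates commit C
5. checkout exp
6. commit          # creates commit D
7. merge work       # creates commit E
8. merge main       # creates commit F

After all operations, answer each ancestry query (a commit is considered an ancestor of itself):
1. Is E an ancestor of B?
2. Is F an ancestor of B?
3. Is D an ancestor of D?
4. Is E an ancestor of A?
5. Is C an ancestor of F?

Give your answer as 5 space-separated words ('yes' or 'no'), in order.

Answer: no no yes no yes

Derivation:
After op 1 (commit): HEAD=main@B [main=B]
After op 2 (branch): HEAD=main@B [main=B work=B]
After op 3 (branch): HEAD=main@B [exp=B main=B work=B]
After op 4 (commit): HEAD=main@C [exp=B main=C work=B]
After op 5 (checkout): HEAD=exp@B [exp=B main=C work=B]
After op 6 (commit): HEAD=exp@D [exp=D main=C work=B]
After op 7 (merge): HEAD=exp@E [exp=E main=C work=B]
After op 8 (merge): HEAD=exp@F [exp=F main=C work=B]
ancestors(B) = {A,B}; E in? no
ancestors(B) = {A,B}; F in? no
ancestors(D) = {A,B,D}; D in? yes
ancestors(A) = {A}; E in? no
ancestors(F) = {A,B,C,D,E,F}; C in? yes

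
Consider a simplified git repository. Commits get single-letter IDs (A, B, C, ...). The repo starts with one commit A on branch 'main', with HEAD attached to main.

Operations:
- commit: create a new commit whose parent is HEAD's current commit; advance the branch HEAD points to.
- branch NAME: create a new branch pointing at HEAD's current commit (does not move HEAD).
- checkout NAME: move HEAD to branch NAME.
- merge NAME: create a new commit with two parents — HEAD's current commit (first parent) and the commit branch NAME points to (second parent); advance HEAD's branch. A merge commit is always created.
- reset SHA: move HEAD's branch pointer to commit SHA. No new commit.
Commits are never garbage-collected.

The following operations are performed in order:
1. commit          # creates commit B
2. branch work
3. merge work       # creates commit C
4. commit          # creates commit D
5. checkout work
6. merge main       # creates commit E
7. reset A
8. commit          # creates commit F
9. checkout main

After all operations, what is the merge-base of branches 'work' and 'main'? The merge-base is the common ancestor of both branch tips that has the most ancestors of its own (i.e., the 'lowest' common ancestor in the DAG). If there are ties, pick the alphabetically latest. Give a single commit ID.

After op 1 (commit): HEAD=main@B [main=B]
After op 2 (branch): HEAD=main@B [main=B work=B]
After op 3 (merge): HEAD=main@C [main=C work=B]
After op 4 (commit): HEAD=main@D [main=D work=B]
After op 5 (checkout): HEAD=work@B [main=D work=B]
After op 6 (merge): HEAD=work@E [main=D work=E]
After op 7 (reset): HEAD=work@A [main=D work=A]
After op 8 (commit): HEAD=work@F [main=D work=F]
After op 9 (checkout): HEAD=main@D [main=D work=F]
ancestors(work=F): ['A', 'F']
ancestors(main=D): ['A', 'B', 'C', 'D']
common: ['A']

Answer: A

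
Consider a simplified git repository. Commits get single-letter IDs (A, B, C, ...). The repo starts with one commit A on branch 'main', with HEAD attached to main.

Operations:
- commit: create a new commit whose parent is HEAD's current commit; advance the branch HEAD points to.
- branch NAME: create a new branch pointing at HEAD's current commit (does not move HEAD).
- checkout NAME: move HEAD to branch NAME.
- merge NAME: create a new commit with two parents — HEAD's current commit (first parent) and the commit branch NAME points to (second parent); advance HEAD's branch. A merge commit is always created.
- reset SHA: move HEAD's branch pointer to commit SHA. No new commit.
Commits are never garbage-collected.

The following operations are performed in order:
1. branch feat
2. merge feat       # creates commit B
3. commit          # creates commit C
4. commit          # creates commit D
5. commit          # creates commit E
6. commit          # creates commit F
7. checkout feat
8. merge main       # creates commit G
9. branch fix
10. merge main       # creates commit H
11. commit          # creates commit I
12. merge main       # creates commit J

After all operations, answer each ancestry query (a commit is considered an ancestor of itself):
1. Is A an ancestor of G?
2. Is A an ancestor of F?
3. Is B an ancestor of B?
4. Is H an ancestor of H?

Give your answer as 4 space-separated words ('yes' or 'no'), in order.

Answer: yes yes yes yes

Derivation:
After op 1 (branch): HEAD=main@A [feat=A main=A]
After op 2 (merge): HEAD=main@B [feat=A main=B]
After op 3 (commit): HEAD=main@C [feat=A main=C]
After op 4 (commit): HEAD=main@D [feat=A main=D]
After op 5 (commit): HEAD=main@E [feat=A main=E]
After op 6 (commit): HEAD=main@F [feat=A main=F]
After op 7 (checkout): HEAD=feat@A [feat=A main=F]
After op 8 (merge): HEAD=feat@G [feat=G main=F]
After op 9 (branch): HEAD=feat@G [feat=G fix=G main=F]
After op 10 (merge): HEAD=feat@H [feat=H fix=G main=F]
After op 11 (commit): HEAD=feat@I [feat=I fix=G main=F]
After op 12 (merge): HEAD=feat@J [feat=J fix=G main=F]
ancestors(G) = {A,B,C,D,E,F,G}; A in? yes
ancestors(F) = {A,B,C,D,E,F}; A in? yes
ancestors(B) = {A,B}; B in? yes
ancestors(H) = {A,B,C,D,E,F,G,H}; H in? yes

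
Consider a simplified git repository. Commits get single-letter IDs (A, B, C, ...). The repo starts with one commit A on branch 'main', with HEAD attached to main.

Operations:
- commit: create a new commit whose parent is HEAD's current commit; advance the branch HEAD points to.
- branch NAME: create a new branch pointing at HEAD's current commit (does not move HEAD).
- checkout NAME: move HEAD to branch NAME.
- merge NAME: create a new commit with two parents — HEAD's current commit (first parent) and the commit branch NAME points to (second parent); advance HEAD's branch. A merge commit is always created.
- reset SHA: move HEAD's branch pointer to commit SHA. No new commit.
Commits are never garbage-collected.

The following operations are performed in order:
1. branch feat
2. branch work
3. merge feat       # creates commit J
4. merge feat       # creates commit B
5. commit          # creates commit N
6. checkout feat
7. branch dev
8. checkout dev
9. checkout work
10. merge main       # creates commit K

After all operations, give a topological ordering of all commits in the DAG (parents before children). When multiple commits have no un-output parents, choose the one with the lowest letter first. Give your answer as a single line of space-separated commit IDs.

Answer: A J B N K

Derivation:
After op 1 (branch): HEAD=main@A [feat=A main=A]
After op 2 (branch): HEAD=main@A [feat=A main=A work=A]
After op 3 (merge): HEAD=main@J [feat=A main=J work=A]
After op 4 (merge): HEAD=main@B [feat=A main=B work=A]
After op 5 (commit): HEAD=main@N [feat=A main=N work=A]
After op 6 (checkout): HEAD=feat@A [feat=A main=N work=A]
After op 7 (branch): HEAD=feat@A [dev=A feat=A main=N work=A]
After op 8 (checkout): HEAD=dev@A [dev=A feat=A main=N work=A]
After op 9 (checkout): HEAD=work@A [dev=A feat=A main=N work=A]
After op 10 (merge): HEAD=work@K [dev=A feat=A main=N work=K]
commit A: parents=[]
commit B: parents=['J', 'A']
commit J: parents=['A', 'A']
commit K: parents=['A', 'N']
commit N: parents=['B']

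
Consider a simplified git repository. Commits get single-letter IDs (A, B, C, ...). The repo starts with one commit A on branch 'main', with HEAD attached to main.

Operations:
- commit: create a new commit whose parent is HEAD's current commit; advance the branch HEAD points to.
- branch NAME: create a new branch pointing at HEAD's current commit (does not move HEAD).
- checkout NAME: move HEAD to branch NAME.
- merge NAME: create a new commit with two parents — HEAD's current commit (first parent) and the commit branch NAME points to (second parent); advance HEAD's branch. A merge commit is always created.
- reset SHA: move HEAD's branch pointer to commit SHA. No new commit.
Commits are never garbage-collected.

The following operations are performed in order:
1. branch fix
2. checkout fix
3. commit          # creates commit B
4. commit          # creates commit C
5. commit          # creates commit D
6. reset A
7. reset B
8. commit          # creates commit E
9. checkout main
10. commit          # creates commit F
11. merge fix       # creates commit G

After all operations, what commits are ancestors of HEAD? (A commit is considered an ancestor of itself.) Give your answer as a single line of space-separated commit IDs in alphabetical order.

Answer: A B E F G

Derivation:
After op 1 (branch): HEAD=main@A [fix=A main=A]
After op 2 (checkout): HEAD=fix@A [fix=A main=A]
After op 3 (commit): HEAD=fix@B [fix=B main=A]
After op 4 (commit): HEAD=fix@C [fix=C main=A]
After op 5 (commit): HEAD=fix@D [fix=D main=A]
After op 6 (reset): HEAD=fix@A [fix=A main=A]
After op 7 (reset): HEAD=fix@B [fix=B main=A]
After op 8 (commit): HEAD=fix@E [fix=E main=A]
After op 9 (checkout): HEAD=main@A [fix=E main=A]
After op 10 (commit): HEAD=main@F [fix=E main=F]
After op 11 (merge): HEAD=main@G [fix=E main=G]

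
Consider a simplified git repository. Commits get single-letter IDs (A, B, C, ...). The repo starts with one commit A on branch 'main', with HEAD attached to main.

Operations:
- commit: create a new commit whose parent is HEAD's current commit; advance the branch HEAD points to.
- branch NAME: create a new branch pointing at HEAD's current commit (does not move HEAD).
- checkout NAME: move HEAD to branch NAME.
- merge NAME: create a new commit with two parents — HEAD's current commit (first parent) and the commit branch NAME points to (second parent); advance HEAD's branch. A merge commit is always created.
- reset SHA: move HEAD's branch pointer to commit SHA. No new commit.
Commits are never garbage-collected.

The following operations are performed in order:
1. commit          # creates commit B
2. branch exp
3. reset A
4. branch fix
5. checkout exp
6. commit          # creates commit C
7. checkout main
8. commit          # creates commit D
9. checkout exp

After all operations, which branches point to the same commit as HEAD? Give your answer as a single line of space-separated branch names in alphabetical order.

After op 1 (commit): HEAD=main@B [main=B]
After op 2 (branch): HEAD=main@B [exp=B main=B]
After op 3 (reset): HEAD=main@A [exp=B main=A]
After op 4 (branch): HEAD=main@A [exp=B fix=A main=A]
After op 5 (checkout): HEAD=exp@B [exp=B fix=A main=A]
After op 6 (commit): HEAD=exp@C [exp=C fix=A main=A]
After op 7 (checkout): HEAD=main@A [exp=C fix=A main=A]
After op 8 (commit): HEAD=main@D [exp=C fix=A main=D]
After op 9 (checkout): HEAD=exp@C [exp=C fix=A main=D]

Answer: exp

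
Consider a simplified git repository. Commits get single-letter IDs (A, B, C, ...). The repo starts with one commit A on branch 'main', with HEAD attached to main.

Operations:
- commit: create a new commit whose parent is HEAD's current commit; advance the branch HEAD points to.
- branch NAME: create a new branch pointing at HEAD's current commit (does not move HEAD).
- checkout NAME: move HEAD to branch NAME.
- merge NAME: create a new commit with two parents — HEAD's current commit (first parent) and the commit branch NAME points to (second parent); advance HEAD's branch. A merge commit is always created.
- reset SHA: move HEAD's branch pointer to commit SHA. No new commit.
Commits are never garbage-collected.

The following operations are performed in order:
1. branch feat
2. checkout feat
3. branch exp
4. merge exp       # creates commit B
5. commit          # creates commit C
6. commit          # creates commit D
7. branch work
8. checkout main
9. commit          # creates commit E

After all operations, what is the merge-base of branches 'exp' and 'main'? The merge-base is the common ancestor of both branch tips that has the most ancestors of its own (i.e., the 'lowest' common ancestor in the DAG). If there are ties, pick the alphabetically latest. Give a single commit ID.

After op 1 (branch): HEAD=main@A [feat=A main=A]
After op 2 (checkout): HEAD=feat@A [feat=A main=A]
After op 3 (branch): HEAD=feat@A [exp=A feat=A main=A]
After op 4 (merge): HEAD=feat@B [exp=A feat=B main=A]
After op 5 (commit): HEAD=feat@C [exp=A feat=C main=A]
After op 6 (commit): HEAD=feat@D [exp=A feat=D main=A]
After op 7 (branch): HEAD=feat@D [exp=A feat=D main=A work=D]
After op 8 (checkout): HEAD=main@A [exp=A feat=D main=A work=D]
After op 9 (commit): HEAD=main@E [exp=A feat=D main=E work=D]
ancestors(exp=A): ['A']
ancestors(main=E): ['A', 'E']
common: ['A']

Answer: A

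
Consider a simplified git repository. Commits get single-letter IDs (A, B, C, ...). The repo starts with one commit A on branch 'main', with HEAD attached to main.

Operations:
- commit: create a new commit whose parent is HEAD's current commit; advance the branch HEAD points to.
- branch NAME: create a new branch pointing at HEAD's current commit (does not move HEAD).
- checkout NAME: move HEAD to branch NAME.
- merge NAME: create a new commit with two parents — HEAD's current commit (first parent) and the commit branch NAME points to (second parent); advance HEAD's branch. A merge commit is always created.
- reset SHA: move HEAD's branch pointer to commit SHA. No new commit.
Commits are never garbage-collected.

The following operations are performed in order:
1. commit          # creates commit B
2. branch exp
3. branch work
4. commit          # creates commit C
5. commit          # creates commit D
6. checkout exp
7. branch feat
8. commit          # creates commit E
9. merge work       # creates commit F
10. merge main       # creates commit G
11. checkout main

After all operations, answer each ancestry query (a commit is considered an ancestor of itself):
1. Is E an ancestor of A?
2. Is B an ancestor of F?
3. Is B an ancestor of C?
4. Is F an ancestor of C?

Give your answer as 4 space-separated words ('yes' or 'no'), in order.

Answer: no yes yes no

Derivation:
After op 1 (commit): HEAD=main@B [main=B]
After op 2 (branch): HEAD=main@B [exp=B main=B]
After op 3 (branch): HEAD=main@B [exp=B main=B work=B]
After op 4 (commit): HEAD=main@C [exp=B main=C work=B]
After op 5 (commit): HEAD=main@D [exp=B main=D work=B]
After op 6 (checkout): HEAD=exp@B [exp=B main=D work=B]
After op 7 (branch): HEAD=exp@B [exp=B feat=B main=D work=B]
After op 8 (commit): HEAD=exp@E [exp=E feat=B main=D work=B]
After op 9 (merge): HEAD=exp@F [exp=F feat=B main=D work=B]
After op 10 (merge): HEAD=exp@G [exp=G feat=B main=D work=B]
After op 11 (checkout): HEAD=main@D [exp=G feat=B main=D work=B]
ancestors(A) = {A}; E in? no
ancestors(F) = {A,B,E,F}; B in? yes
ancestors(C) = {A,B,C}; B in? yes
ancestors(C) = {A,B,C}; F in? no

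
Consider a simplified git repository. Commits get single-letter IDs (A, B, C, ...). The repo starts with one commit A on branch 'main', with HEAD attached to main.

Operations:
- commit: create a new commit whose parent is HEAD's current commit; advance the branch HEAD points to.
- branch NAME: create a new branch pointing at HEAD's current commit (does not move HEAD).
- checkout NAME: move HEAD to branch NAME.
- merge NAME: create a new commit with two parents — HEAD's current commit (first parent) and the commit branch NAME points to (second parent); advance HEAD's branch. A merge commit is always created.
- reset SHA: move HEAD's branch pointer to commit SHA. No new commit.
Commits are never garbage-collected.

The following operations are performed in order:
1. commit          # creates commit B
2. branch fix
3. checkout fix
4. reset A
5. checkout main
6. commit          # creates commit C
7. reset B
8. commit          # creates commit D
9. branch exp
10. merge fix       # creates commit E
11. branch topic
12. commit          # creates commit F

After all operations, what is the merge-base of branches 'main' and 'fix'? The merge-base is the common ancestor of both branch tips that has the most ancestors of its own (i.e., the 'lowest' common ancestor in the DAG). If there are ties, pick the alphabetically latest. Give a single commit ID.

After op 1 (commit): HEAD=main@B [main=B]
After op 2 (branch): HEAD=main@B [fix=B main=B]
After op 3 (checkout): HEAD=fix@B [fix=B main=B]
After op 4 (reset): HEAD=fix@A [fix=A main=B]
After op 5 (checkout): HEAD=main@B [fix=A main=B]
After op 6 (commit): HEAD=main@C [fix=A main=C]
After op 7 (reset): HEAD=main@B [fix=A main=B]
After op 8 (commit): HEAD=main@D [fix=A main=D]
After op 9 (branch): HEAD=main@D [exp=D fix=A main=D]
After op 10 (merge): HEAD=main@E [exp=D fix=A main=E]
After op 11 (branch): HEAD=main@E [exp=D fix=A main=E topic=E]
After op 12 (commit): HEAD=main@F [exp=D fix=A main=F topic=E]
ancestors(main=F): ['A', 'B', 'D', 'E', 'F']
ancestors(fix=A): ['A']
common: ['A']

Answer: A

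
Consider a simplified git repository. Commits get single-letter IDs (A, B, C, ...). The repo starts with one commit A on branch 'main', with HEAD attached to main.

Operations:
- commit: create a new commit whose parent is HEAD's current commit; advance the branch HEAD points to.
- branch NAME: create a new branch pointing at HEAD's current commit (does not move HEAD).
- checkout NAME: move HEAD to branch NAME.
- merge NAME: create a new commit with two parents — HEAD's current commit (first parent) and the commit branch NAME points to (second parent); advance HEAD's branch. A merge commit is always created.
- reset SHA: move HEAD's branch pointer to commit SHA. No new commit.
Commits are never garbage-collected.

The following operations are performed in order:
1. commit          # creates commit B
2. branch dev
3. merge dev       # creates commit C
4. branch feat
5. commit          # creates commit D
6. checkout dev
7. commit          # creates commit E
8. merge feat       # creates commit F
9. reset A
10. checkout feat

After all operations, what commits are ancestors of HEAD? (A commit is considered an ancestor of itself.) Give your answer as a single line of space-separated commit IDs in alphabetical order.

Answer: A B C

Derivation:
After op 1 (commit): HEAD=main@B [main=B]
After op 2 (branch): HEAD=main@B [dev=B main=B]
After op 3 (merge): HEAD=main@C [dev=B main=C]
After op 4 (branch): HEAD=main@C [dev=B feat=C main=C]
After op 5 (commit): HEAD=main@D [dev=B feat=C main=D]
After op 6 (checkout): HEAD=dev@B [dev=B feat=C main=D]
After op 7 (commit): HEAD=dev@E [dev=E feat=C main=D]
After op 8 (merge): HEAD=dev@F [dev=F feat=C main=D]
After op 9 (reset): HEAD=dev@A [dev=A feat=C main=D]
After op 10 (checkout): HEAD=feat@C [dev=A feat=C main=D]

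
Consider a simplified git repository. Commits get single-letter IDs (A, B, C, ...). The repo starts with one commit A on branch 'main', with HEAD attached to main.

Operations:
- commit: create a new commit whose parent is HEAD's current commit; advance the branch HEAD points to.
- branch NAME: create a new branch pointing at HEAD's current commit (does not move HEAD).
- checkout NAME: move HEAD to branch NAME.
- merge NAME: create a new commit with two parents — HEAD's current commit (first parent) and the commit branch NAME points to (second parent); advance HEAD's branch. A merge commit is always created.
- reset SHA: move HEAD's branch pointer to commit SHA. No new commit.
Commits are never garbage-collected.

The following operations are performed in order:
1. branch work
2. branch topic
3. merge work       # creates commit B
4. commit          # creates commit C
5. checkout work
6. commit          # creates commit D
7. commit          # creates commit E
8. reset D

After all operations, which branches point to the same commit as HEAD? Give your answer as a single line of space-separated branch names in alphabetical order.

After op 1 (branch): HEAD=main@A [main=A work=A]
After op 2 (branch): HEAD=main@A [main=A topic=A work=A]
After op 3 (merge): HEAD=main@B [main=B topic=A work=A]
After op 4 (commit): HEAD=main@C [main=C topic=A work=A]
After op 5 (checkout): HEAD=work@A [main=C topic=A work=A]
After op 6 (commit): HEAD=work@D [main=C topic=A work=D]
After op 7 (commit): HEAD=work@E [main=C topic=A work=E]
After op 8 (reset): HEAD=work@D [main=C topic=A work=D]

Answer: work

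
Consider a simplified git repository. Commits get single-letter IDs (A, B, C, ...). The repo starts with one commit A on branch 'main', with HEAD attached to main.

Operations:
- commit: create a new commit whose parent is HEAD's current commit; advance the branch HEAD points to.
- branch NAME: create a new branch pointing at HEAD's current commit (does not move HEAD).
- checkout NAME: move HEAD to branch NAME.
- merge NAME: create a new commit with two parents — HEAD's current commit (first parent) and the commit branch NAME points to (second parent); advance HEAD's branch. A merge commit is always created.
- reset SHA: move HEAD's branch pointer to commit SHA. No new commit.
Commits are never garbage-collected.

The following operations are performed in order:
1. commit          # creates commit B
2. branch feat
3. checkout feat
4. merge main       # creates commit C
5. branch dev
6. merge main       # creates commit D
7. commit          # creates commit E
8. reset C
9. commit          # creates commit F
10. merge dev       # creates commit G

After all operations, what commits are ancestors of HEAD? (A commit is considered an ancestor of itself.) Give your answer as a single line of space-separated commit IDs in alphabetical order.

Answer: A B C F G

Derivation:
After op 1 (commit): HEAD=main@B [main=B]
After op 2 (branch): HEAD=main@B [feat=B main=B]
After op 3 (checkout): HEAD=feat@B [feat=B main=B]
After op 4 (merge): HEAD=feat@C [feat=C main=B]
After op 5 (branch): HEAD=feat@C [dev=C feat=C main=B]
After op 6 (merge): HEAD=feat@D [dev=C feat=D main=B]
After op 7 (commit): HEAD=feat@E [dev=C feat=E main=B]
After op 8 (reset): HEAD=feat@C [dev=C feat=C main=B]
After op 9 (commit): HEAD=feat@F [dev=C feat=F main=B]
After op 10 (merge): HEAD=feat@G [dev=C feat=G main=B]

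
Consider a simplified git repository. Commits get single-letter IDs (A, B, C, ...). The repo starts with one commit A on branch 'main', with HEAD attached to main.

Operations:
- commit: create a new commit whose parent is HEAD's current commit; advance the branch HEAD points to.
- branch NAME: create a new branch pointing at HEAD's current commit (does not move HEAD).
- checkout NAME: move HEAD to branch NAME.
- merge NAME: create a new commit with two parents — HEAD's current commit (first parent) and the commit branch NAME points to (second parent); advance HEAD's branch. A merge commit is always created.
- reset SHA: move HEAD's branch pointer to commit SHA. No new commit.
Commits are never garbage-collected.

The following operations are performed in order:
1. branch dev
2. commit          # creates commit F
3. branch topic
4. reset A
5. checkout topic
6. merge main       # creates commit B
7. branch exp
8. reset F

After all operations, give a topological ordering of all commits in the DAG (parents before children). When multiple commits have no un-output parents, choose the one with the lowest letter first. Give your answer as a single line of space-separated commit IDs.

Answer: A F B

Derivation:
After op 1 (branch): HEAD=main@A [dev=A main=A]
After op 2 (commit): HEAD=main@F [dev=A main=F]
After op 3 (branch): HEAD=main@F [dev=A main=F topic=F]
After op 4 (reset): HEAD=main@A [dev=A main=A topic=F]
After op 5 (checkout): HEAD=topic@F [dev=A main=A topic=F]
After op 6 (merge): HEAD=topic@B [dev=A main=A topic=B]
After op 7 (branch): HEAD=topic@B [dev=A exp=B main=A topic=B]
After op 8 (reset): HEAD=topic@F [dev=A exp=B main=A topic=F]
commit A: parents=[]
commit B: parents=['F', 'A']
commit F: parents=['A']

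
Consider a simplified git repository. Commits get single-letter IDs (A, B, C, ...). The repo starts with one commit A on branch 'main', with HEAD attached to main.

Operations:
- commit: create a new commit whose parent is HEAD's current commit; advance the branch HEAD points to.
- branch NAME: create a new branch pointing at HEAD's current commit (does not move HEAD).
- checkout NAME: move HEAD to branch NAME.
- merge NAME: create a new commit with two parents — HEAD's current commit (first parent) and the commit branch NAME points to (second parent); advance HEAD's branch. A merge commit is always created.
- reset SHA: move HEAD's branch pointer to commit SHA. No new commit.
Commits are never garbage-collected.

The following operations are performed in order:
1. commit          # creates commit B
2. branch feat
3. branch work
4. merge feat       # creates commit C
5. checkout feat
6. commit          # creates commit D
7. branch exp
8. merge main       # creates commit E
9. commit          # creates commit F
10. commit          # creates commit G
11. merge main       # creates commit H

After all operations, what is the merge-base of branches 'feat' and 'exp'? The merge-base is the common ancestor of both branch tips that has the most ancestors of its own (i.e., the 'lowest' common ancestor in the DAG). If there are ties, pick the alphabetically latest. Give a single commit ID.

Answer: D

Derivation:
After op 1 (commit): HEAD=main@B [main=B]
After op 2 (branch): HEAD=main@B [feat=B main=B]
After op 3 (branch): HEAD=main@B [feat=B main=B work=B]
After op 4 (merge): HEAD=main@C [feat=B main=C work=B]
After op 5 (checkout): HEAD=feat@B [feat=B main=C work=B]
After op 6 (commit): HEAD=feat@D [feat=D main=C work=B]
After op 7 (branch): HEAD=feat@D [exp=D feat=D main=C work=B]
After op 8 (merge): HEAD=feat@E [exp=D feat=E main=C work=B]
After op 9 (commit): HEAD=feat@F [exp=D feat=F main=C work=B]
After op 10 (commit): HEAD=feat@G [exp=D feat=G main=C work=B]
After op 11 (merge): HEAD=feat@H [exp=D feat=H main=C work=B]
ancestors(feat=H): ['A', 'B', 'C', 'D', 'E', 'F', 'G', 'H']
ancestors(exp=D): ['A', 'B', 'D']
common: ['A', 'B', 'D']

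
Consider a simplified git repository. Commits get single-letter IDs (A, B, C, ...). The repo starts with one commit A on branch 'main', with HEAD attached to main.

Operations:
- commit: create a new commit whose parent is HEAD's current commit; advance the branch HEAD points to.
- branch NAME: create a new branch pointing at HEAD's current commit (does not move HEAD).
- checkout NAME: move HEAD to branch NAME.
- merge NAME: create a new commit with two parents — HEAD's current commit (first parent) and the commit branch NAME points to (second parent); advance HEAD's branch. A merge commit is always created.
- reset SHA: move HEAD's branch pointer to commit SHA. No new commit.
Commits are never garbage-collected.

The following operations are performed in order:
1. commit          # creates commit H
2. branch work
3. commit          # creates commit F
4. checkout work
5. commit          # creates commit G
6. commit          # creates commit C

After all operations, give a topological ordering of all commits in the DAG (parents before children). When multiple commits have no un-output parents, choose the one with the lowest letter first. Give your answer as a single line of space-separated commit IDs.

Answer: A H F G C

Derivation:
After op 1 (commit): HEAD=main@H [main=H]
After op 2 (branch): HEAD=main@H [main=H work=H]
After op 3 (commit): HEAD=main@F [main=F work=H]
After op 4 (checkout): HEAD=work@H [main=F work=H]
After op 5 (commit): HEAD=work@G [main=F work=G]
After op 6 (commit): HEAD=work@C [main=F work=C]
commit A: parents=[]
commit C: parents=['G']
commit F: parents=['H']
commit G: parents=['H']
commit H: parents=['A']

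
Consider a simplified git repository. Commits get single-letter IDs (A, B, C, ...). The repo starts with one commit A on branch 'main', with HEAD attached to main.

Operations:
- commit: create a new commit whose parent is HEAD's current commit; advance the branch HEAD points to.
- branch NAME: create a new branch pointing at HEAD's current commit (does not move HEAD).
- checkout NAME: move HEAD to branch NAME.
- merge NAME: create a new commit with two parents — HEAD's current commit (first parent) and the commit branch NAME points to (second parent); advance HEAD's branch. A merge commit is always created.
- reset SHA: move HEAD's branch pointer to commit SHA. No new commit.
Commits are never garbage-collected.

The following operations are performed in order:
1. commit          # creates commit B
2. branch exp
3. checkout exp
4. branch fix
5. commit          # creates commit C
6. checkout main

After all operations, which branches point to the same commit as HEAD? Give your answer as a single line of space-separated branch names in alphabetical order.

After op 1 (commit): HEAD=main@B [main=B]
After op 2 (branch): HEAD=main@B [exp=B main=B]
After op 3 (checkout): HEAD=exp@B [exp=B main=B]
After op 4 (branch): HEAD=exp@B [exp=B fix=B main=B]
After op 5 (commit): HEAD=exp@C [exp=C fix=B main=B]
After op 6 (checkout): HEAD=main@B [exp=C fix=B main=B]

Answer: fix main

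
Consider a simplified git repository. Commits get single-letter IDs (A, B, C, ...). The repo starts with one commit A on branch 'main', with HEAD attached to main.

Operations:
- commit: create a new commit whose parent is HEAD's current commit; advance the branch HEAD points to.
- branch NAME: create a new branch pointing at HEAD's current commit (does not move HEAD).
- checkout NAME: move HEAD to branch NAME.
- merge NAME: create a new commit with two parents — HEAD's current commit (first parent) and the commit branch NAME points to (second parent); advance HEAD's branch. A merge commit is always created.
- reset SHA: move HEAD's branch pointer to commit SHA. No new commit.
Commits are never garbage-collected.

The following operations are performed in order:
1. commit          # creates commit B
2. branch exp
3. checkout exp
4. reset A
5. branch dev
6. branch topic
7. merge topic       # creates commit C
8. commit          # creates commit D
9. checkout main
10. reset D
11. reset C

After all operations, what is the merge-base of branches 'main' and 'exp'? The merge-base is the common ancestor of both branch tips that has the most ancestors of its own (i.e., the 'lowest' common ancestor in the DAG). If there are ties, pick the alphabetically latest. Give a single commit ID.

After op 1 (commit): HEAD=main@B [main=B]
After op 2 (branch): HEAD=main@B [exp=B main=B]
After op 3 (checkout): HEAD=exp@B [exp=B main=B]
After op 4 (reset): HEAD=exp@A [exp=A main=B]
After op 5 (branch): HEAD=exp@A [dev=A exp=A main=B]
After op 6 (branch): HEAD=exp@A [dev=A exp=A main=B topic=A]
After op 7 (merge): HEAD=exp@C [dev=A exp=C main=B topic=A]
After op 8 (commit): HEAD=exp@D [dev=A exp=D main=B topic=A]
After op 9 (checkout): HEAD=main@B [dev=A exp=D main=B topic=A]
After op 10 (reset): HEAD=main@D [dev=A exp=D main=D topic=A]
After op 11 (reset): HEAD=main@C [dev=A exp=D main=C topic=A]
ancestors(main=C): ['A', 'C']
ancestors(exp=D): ['A', 'C', 'D']
common: ['A', 'C']

Answer: C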